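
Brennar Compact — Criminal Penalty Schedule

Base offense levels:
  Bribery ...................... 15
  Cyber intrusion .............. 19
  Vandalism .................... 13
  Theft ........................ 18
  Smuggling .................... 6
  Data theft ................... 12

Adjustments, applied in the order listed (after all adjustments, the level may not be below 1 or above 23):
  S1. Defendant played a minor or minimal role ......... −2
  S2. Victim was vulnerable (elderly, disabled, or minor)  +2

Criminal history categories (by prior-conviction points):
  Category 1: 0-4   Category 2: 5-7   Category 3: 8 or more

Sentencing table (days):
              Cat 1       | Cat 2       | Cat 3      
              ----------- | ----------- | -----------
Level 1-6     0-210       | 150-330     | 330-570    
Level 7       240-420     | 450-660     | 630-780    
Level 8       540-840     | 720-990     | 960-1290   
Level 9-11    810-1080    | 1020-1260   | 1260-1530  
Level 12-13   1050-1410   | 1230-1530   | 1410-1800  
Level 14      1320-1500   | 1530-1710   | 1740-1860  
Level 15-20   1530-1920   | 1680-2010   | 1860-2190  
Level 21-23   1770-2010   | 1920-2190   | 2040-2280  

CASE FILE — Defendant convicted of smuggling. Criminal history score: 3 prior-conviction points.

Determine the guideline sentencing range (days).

Base offense level for smuggling: 6.
Final offense level: 6.
Criminal history: 3 prior points → Category 1 (0-4).
Level 6 falls in the 1-6 band.
Grid: Level 1-6 × Category 1 = 0-210 days.

0-210 days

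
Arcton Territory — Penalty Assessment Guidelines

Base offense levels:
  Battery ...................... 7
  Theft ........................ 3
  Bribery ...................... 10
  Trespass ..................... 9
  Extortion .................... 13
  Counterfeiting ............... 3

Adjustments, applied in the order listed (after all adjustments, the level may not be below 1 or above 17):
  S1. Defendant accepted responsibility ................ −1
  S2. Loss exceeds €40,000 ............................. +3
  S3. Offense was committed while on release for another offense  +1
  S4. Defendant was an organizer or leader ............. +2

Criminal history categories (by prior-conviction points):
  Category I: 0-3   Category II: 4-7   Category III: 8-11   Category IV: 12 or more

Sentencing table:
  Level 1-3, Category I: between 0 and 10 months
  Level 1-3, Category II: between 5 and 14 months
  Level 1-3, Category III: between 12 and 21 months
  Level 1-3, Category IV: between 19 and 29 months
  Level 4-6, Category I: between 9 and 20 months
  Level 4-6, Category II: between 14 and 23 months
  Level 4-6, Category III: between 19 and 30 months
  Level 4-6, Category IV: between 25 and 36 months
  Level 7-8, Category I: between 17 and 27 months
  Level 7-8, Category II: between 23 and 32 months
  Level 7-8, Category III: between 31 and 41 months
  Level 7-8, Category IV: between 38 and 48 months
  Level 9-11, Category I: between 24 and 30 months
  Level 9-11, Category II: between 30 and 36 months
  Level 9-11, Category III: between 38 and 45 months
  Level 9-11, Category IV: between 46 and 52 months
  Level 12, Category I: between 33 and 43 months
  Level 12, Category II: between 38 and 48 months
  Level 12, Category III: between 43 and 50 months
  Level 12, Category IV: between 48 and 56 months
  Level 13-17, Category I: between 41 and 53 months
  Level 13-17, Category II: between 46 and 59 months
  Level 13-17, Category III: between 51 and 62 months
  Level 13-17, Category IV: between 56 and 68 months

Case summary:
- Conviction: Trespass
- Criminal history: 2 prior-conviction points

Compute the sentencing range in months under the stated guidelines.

24-30 months

Base offense level for trespass: 9.
Final offense level: 9.
Criminal history: 2 prior points → Category I (0-3).
Level 9 falls in the 9-11 band.
Grid: Level 9-11 × Category I = 24-30 months.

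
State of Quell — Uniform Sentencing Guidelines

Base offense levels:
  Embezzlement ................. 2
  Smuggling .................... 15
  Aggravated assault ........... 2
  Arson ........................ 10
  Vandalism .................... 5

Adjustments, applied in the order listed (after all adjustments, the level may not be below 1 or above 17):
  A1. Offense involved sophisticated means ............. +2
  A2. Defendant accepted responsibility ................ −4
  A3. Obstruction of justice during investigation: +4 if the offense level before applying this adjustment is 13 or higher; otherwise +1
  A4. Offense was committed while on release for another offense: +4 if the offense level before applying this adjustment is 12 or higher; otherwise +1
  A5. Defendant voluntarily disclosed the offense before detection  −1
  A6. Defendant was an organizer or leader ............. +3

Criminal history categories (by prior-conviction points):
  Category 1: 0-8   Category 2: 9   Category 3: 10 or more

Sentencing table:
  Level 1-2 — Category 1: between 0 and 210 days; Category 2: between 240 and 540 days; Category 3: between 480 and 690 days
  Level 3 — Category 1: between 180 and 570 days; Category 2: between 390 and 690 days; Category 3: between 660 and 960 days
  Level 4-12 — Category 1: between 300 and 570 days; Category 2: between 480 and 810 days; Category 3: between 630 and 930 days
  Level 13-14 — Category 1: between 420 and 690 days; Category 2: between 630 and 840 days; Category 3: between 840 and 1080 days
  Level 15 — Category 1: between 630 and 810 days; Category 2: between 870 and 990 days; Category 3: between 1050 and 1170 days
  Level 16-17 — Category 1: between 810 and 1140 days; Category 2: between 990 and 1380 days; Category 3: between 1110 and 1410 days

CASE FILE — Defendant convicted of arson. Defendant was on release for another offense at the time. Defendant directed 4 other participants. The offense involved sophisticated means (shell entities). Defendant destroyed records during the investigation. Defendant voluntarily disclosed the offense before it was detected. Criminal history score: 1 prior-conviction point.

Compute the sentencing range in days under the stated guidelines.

810-1140 days

Base offense level for arson: 10.
A1 applies: 10 + 2 = 12.
A3 applies (level before this adjustment is 12 < 13, so +1): 12 + 1 = 13.
A4 applies (level before this adjustment is 13 ≥ 12, so +4): 13 + 4 = 17.
A5 applies: 17 − 1 = 16.
A6 applies: 16 + 3 = 19.
Level 19 exceeds the maximum of 17; capped at 17.
Final offense level: 17.
Criminal history: 1 prior point → Category 1 (0-8).
Level 17 falls in the 16-17 band.
Grid: Level 16-17 × Category 1 = 810-1140 days.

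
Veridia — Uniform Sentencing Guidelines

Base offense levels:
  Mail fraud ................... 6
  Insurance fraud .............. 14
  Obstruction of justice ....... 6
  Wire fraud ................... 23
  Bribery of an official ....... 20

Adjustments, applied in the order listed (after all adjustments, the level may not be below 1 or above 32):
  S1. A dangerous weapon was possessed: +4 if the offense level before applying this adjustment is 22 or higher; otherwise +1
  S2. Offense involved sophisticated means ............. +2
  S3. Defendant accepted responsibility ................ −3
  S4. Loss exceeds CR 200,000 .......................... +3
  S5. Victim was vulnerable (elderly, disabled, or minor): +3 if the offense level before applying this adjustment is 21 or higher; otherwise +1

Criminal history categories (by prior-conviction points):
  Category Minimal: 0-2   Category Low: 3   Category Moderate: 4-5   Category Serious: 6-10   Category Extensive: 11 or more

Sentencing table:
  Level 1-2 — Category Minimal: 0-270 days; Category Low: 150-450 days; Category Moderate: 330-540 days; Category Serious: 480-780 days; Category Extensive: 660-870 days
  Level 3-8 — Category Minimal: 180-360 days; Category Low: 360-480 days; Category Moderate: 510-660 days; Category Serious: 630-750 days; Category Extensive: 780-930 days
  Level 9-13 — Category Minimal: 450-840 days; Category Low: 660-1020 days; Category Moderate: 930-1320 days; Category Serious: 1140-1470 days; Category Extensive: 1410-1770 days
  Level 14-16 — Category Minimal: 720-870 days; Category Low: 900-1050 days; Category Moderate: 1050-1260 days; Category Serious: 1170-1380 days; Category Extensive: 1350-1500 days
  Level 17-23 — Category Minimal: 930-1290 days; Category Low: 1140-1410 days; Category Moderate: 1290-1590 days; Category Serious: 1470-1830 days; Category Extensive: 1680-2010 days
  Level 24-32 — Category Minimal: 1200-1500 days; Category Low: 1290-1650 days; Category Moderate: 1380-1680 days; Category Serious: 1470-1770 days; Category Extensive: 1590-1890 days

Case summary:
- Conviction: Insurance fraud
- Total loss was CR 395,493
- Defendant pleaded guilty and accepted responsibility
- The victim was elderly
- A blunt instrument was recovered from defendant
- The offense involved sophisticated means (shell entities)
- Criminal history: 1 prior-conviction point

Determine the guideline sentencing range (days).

Base offense level for insurance fraud: 14.
S1 applies (level before this adjustment is 14 < 22, so +1): 14 + 1 = 15.
S2 applies: 15 + 2 = 17.
S3 applies: 17 − 3 = 14.
S4 applies: 14 + 3 = 17.
S5 applies (level before this adjustment is 17 < 21, so +1): 17 + 1 = 18.
Final offense level: 18.
Criminal history: 1 prior point → Category Minimal (0-2).
Level 18 falls in the 17-23 band.
Grid: Level 17-23 × Category Minimal = 930-1290 days.

930-1290 days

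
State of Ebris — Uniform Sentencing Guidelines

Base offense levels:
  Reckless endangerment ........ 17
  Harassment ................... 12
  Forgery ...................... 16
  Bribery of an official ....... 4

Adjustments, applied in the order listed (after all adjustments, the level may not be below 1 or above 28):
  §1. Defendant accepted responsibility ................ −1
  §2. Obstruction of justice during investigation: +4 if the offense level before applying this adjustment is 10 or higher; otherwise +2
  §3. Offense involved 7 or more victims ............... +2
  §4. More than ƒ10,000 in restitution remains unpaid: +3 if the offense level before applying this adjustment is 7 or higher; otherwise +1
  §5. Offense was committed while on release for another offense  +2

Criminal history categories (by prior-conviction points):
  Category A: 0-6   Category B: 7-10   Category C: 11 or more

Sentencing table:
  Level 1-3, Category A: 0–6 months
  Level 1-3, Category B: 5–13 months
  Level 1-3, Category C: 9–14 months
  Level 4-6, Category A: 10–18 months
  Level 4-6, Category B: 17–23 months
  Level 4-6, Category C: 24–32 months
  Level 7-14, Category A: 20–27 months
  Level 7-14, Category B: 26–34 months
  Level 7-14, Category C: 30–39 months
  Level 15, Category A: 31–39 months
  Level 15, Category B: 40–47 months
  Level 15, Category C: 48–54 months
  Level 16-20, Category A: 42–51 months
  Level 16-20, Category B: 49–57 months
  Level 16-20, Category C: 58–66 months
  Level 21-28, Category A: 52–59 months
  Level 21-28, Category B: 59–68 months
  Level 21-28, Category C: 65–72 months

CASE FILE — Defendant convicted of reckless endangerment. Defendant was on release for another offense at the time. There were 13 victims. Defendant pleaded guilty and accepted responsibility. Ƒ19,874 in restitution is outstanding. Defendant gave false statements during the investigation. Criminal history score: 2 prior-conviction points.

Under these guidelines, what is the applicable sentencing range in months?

Base offense level for reckless endangerment: 17.
§1 applies: 17 − 1 = 16.
§2 applies (level before this adjustment is 16 ≥ 10, so +4): 16 + 4 = 20.
§3 applies: 20 + 2 = 22.
§4 applies (level before this adjustment is 22 ≥ 7, so +3): 22 + 3 = 25.
§5 applies: 25 + 2 = 27.
Final offense level: 27.
Criminal history: 2 prior points → Category A (0-6).
Level 27 falls in the 21-28 band.
Grid: Level 21-28 × Category A = 52-59 months.

52-59 months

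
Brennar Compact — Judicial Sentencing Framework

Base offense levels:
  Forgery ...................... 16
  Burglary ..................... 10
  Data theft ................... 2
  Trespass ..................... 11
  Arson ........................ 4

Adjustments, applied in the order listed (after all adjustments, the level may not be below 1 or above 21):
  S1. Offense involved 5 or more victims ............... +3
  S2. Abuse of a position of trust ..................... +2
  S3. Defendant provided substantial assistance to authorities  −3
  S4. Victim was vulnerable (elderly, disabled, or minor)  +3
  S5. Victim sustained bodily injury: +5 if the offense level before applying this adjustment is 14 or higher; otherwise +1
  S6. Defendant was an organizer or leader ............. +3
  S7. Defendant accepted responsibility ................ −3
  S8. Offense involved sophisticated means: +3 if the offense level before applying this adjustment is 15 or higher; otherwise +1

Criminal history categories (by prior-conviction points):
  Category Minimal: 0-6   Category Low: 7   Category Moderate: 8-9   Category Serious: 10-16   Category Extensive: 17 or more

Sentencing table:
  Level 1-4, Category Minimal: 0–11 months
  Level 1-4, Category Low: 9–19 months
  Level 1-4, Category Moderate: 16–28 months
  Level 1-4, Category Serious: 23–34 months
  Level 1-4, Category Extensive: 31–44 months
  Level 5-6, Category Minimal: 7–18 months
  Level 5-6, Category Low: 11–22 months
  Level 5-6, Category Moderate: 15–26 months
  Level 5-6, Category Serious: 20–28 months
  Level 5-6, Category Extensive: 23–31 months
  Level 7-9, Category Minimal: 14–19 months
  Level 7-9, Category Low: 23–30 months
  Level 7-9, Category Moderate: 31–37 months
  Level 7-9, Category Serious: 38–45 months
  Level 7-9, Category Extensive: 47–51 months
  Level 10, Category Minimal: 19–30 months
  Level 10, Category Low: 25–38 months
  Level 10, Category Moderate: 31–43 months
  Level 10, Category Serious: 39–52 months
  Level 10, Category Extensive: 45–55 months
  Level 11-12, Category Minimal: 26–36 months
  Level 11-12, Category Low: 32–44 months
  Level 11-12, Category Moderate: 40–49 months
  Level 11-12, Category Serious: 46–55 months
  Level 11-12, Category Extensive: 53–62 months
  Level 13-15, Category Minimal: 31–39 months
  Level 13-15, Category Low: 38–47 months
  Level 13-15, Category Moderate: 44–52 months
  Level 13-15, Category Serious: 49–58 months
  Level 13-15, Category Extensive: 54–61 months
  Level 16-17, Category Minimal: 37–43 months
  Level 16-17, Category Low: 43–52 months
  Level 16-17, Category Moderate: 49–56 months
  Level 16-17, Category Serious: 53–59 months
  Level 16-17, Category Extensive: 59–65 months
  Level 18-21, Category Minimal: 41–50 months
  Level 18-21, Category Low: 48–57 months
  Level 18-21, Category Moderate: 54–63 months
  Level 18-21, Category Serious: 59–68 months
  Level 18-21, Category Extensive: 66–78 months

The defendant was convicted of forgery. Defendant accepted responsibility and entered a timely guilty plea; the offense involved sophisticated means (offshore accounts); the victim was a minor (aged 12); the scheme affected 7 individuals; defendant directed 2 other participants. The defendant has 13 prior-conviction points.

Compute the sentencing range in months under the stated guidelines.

Base offense level for forgery: 16.
S1 applies: 16 + 3 = 19.
S2 does not apply.
S3 does not apply.
S4 applies: 19 + 3 = 22.
S6 applies: 22 + 3 = 25.
S7 applies: 25 − 3 = 22.
S8 applies (level before this adjustment is 22 ≥ 15, so +3): 22 + 3 = 25.
Level 25 exceeds the maximum of 21; capped at 21.
Final offense level: 21.
Criminal history: 13 prior points → Category Serious (10-16).
Level 21 falls in the 18-21 band.
Grid: Level 18-21 × Category Serious = 59-68 months.

59-68 months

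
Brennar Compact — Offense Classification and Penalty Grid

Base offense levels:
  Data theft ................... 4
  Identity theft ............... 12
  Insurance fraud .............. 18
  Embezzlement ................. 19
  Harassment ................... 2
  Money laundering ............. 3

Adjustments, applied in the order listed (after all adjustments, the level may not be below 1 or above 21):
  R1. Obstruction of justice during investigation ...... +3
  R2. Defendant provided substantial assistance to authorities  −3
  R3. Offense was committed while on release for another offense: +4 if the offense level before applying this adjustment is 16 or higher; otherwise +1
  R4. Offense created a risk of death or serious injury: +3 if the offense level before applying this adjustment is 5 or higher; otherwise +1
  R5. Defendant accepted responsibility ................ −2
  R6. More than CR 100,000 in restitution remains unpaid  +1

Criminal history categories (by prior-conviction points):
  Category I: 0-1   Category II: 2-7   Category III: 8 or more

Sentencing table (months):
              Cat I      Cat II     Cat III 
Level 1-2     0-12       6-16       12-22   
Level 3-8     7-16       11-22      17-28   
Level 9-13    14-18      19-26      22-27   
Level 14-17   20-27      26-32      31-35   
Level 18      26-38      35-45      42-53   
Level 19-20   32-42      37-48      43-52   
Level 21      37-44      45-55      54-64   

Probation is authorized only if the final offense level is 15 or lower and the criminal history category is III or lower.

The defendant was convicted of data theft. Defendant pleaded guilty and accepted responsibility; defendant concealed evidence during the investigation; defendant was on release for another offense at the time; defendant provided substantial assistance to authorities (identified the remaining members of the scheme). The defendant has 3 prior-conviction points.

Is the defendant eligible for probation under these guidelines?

Base offense level for data theft: 4.
R1 applies: 4 + 3 = 7.
R2 applies: 7 − 3 = 4.
R3 applies (level before this adjustment is 4 < 16, so +1): 4 + 1 = 5.
R5 applies: 5 − 2 = 3.
R6 does not apply.
Final offense level: 3.
Criminal history: 3 prior points → Category II (2-7).
Level 3 falls in the 3-8 band.
Grid: Level 3-8 × Category II = 11-22 months.
Probation check: level 3 ≤ 15 and category II ≤ III → eligible.

Yes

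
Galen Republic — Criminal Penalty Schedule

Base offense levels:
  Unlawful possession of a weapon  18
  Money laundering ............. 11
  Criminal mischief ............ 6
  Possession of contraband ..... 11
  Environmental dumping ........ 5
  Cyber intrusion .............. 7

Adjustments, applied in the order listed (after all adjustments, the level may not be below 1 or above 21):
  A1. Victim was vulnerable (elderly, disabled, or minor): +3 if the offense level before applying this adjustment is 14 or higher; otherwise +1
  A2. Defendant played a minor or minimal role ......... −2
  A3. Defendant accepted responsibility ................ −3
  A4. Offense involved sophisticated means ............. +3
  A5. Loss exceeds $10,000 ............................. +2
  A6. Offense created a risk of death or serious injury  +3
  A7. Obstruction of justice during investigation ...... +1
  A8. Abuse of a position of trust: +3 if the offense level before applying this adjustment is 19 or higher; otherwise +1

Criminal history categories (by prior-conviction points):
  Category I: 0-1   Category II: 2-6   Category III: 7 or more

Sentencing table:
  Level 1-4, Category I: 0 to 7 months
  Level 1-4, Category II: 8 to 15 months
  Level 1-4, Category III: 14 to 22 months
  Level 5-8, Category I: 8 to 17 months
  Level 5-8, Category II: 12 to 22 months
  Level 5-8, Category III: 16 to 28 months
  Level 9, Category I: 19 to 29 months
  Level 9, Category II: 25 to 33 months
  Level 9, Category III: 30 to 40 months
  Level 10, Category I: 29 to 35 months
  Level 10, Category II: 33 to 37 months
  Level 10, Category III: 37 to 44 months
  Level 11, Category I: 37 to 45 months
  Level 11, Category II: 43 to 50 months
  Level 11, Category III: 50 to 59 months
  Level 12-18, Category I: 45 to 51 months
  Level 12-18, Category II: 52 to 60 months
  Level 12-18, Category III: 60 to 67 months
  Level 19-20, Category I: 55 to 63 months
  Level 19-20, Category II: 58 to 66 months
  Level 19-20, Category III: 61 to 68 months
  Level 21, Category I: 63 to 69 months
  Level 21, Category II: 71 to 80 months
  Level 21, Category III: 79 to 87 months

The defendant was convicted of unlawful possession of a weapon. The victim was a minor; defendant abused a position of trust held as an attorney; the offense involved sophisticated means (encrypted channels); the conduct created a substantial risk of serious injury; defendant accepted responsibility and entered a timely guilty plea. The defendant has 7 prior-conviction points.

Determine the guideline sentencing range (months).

Base offense level for unlawful possession of a weapon: 18.
A1 applies (level before this adjustment is 18 ≥ 14, so +3): 18 + 3 = 21.
A2 does not apply.
A3 applies: 21 − 3 = 18.
A4 applies: 18 + 3 = 21.
A5 does not apply.
A6 applies: 21 + 3 = 24.
A7 does not apply.
A8 applies (level before this adjustment is 24 ≥ 19, so +3): 24 + 3 = 27.
Level 27 exceeds the maximum of 21; capped at 21.
Final offense level: 21.
Criminal history: 7 prior points → Category III (7+).
Level 21 falls in the 21 band.
Grid: Level 21 × Category III = 79-87 months.

79-87 months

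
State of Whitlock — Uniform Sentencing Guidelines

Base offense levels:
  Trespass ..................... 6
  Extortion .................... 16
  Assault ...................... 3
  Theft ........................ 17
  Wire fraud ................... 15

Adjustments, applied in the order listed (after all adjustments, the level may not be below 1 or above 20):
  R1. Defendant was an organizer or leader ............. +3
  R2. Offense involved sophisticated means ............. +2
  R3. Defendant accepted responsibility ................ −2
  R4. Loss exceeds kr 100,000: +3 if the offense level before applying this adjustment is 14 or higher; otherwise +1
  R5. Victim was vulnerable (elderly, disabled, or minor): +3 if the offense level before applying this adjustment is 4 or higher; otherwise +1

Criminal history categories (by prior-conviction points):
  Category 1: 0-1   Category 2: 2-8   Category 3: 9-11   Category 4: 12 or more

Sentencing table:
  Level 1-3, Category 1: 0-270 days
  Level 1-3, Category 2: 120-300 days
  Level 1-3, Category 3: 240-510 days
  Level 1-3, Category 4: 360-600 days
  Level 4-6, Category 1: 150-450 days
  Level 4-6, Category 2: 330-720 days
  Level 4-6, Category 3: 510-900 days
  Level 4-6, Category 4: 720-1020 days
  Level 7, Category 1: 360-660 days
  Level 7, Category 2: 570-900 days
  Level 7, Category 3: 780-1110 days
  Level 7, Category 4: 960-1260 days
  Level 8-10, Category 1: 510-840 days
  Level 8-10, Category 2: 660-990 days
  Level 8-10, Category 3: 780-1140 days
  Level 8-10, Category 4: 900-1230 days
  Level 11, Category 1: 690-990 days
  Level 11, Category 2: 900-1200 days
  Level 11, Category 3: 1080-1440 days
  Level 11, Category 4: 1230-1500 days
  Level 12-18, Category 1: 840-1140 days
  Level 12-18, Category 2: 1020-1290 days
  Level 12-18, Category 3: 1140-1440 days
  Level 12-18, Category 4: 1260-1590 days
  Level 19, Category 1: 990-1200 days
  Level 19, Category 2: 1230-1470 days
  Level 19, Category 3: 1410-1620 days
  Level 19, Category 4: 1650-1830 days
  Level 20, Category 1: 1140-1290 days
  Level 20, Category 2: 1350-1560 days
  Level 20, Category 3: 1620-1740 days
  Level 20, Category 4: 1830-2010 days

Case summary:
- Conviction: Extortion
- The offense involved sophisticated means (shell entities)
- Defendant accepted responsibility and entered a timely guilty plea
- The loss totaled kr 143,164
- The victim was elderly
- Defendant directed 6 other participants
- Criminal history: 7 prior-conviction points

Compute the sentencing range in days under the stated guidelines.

Base offense level for extortion: 16.
R1 applies: 16 + 3 = 19.
R2 applies: 19 + 2 = 21.
R3 applies: 21 − 2 = 19.
R4 applies (level before this adjustment is 19 ≥ 14, so +3): 19 + 3 = 22.
R5 applies (level before this adjustment is 22 ≥ 4, so +3): 22 + 3 = 25.
Level 25 exceeds the maximum of 20; capped at 20.
Final offense level: 20.
Criminal history: 7 prior points → Category 2 (2-8).
Level 20 falls in the 20 band.
Grid: Level 20 × Category 2 = 1350-1560 days.

1350-1560 days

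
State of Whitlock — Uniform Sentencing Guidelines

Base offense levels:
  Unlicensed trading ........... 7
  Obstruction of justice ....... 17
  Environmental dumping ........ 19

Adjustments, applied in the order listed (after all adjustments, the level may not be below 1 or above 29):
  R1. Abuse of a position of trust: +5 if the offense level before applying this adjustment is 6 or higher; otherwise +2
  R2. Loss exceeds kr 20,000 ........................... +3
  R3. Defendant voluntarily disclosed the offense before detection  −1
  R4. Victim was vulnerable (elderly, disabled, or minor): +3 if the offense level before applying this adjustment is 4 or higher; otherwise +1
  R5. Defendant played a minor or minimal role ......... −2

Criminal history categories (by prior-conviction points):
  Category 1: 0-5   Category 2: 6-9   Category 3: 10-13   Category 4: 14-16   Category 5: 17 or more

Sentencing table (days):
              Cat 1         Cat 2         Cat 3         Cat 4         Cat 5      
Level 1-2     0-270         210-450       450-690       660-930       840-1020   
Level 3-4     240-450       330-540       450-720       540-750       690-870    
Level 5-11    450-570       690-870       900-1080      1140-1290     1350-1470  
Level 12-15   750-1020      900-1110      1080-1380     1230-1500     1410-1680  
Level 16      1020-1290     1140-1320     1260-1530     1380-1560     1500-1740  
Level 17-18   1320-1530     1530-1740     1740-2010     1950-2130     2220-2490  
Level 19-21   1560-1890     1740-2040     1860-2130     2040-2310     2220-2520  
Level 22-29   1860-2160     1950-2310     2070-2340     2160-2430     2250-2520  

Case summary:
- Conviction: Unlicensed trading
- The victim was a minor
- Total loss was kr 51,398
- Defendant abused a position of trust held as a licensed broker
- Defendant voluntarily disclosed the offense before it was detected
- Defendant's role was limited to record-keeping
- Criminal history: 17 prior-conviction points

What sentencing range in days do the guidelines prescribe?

Base offense level for unlicensed trading: 7.
R1 applies (level before this adjustment is 7 ≥ 6, so +5): 7 + 5 = 12.
R2 applies: 12 + 3 = 15.
R3 applies: 15 − 1 = 14.
R4 applies (level before this adjustment is 14 ≥ 4, so +3): 14 + 3 = 17.
R5 applies: 17 − 2 = 15.
Final offense level: 15.
Criminal history: 17 prior points → Category 5 (17+).
Level 15 falls in the 12-15 band.
Grid: Level 12-15 × Category 5 = 1410-1680 days.

1410-1680 days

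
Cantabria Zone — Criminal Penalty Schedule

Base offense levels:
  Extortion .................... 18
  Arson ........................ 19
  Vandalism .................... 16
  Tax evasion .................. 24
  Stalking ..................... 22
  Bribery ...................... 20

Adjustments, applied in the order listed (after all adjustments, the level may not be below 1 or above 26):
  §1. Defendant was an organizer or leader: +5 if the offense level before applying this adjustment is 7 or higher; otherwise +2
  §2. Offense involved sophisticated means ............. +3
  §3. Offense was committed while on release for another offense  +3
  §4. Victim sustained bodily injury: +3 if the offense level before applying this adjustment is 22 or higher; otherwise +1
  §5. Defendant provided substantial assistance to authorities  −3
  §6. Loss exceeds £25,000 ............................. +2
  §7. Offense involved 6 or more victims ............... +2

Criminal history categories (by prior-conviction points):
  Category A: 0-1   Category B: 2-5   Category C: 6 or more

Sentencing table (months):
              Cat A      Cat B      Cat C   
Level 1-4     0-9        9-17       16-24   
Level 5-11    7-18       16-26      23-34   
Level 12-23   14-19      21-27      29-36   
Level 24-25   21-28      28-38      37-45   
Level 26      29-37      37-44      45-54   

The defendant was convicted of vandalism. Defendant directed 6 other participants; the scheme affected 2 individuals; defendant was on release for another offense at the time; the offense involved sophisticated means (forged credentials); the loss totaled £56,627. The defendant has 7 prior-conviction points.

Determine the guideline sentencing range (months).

45-54 months

Base offense level for vandalism: 16.
§1 applies (level before this adjustment is 16 ≥ 7, so +5): 16 + 5 = 21.
§2 applies: 21 + 3 = 24.
§3 applies: 24 + 3 = 27.
§6 applies: 27 + 2 = 29.
§7 does not apply.
Level 29 exceeds the maximum of 26; capped at 26.
Final offense level: 26.
Criminal history: 7 prior points → Category C (6+).
Level 26 falls in the 26 band.
Grid: Level 26 × Category C = 45-54 months.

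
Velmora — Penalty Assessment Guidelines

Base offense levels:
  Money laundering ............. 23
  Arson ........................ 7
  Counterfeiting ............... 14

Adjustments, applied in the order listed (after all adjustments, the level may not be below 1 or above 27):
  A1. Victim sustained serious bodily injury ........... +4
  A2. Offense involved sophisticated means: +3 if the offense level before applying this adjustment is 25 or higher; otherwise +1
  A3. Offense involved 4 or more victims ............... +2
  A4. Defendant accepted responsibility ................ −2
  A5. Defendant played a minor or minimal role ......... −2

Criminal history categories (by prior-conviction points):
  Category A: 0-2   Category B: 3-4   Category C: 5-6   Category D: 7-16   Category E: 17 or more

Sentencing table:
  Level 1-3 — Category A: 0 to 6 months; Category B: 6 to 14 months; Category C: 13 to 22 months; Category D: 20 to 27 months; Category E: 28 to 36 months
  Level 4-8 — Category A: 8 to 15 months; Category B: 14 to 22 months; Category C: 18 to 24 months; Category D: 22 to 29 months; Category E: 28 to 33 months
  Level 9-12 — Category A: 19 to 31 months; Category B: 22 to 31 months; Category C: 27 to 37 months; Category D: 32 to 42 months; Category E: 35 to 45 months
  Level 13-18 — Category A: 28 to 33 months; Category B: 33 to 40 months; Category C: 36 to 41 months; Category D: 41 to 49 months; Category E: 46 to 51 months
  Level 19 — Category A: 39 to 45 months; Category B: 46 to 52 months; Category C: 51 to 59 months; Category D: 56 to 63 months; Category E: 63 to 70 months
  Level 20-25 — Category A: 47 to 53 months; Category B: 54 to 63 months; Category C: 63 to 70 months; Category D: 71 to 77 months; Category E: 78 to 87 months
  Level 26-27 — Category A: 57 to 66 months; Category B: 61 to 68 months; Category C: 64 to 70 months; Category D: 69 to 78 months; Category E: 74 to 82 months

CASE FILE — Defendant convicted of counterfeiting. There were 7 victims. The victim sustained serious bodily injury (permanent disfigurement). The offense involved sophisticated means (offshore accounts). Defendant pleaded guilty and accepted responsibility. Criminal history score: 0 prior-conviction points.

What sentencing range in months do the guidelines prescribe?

Base offense level for counterfeiting: 14.
A1 applies: 14 + 4 = 18.
A2 applies (level before this adjustment is 18 < 25, so +1): 18 + 1 = 19.
A3 applies: 19 + 2 = 21.
A4 applies: 21 − 2 = 19.
A5 does not apply.
Final offense level: 19.
Criminal history: 0 prior points → Category A (0-2).
Level 19 falls in the 19 band.
Grid: Level 19 × Category A = 39-45 months.

39-45 months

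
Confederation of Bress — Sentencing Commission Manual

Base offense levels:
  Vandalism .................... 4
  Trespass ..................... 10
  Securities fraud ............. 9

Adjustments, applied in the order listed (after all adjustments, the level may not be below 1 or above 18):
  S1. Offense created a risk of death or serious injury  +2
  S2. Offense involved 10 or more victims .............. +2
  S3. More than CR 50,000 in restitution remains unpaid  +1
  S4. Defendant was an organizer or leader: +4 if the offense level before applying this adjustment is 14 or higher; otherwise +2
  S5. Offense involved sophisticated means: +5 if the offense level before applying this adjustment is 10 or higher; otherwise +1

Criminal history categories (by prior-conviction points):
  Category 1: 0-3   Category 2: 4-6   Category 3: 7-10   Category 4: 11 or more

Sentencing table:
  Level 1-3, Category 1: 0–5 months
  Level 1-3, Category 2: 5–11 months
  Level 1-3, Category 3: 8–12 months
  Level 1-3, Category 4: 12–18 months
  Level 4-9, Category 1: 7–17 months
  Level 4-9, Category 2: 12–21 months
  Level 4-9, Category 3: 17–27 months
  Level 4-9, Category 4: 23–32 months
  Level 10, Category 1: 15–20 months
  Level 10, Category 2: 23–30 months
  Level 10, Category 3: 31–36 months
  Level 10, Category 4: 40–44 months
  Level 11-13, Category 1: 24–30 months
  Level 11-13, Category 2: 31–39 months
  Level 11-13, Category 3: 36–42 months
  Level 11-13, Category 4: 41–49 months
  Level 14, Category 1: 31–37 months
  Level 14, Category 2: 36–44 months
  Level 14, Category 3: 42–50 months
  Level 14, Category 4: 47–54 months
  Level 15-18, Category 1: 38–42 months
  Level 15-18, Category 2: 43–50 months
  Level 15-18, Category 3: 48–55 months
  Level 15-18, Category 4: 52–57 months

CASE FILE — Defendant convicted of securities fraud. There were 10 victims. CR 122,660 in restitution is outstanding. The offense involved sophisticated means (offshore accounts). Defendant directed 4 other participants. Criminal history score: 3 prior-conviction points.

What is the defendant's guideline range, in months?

38-42 months

Base offense level for securities fraud: 9.
S1 does not apply.
S2 applies: 9 + 2 = 11.
S3 applies: 11 + 1 = 12.
S4 applies (level before this adjustment is 12 < 14, so +2): 12 + 2 = 14.
S5 applies (level before this adjustment is 14 ≥ 10, so +5): 14 + 5 = 19.
Level 19 exceeds the maximum of 18; capped at 18.
Final offense level: 18.
Criminal history: 3 prior points → Category 1 (0-3).
Level 18 falls in the 15-18 band.
Grid: Level 15-18 × Category 1 = 38-42 months.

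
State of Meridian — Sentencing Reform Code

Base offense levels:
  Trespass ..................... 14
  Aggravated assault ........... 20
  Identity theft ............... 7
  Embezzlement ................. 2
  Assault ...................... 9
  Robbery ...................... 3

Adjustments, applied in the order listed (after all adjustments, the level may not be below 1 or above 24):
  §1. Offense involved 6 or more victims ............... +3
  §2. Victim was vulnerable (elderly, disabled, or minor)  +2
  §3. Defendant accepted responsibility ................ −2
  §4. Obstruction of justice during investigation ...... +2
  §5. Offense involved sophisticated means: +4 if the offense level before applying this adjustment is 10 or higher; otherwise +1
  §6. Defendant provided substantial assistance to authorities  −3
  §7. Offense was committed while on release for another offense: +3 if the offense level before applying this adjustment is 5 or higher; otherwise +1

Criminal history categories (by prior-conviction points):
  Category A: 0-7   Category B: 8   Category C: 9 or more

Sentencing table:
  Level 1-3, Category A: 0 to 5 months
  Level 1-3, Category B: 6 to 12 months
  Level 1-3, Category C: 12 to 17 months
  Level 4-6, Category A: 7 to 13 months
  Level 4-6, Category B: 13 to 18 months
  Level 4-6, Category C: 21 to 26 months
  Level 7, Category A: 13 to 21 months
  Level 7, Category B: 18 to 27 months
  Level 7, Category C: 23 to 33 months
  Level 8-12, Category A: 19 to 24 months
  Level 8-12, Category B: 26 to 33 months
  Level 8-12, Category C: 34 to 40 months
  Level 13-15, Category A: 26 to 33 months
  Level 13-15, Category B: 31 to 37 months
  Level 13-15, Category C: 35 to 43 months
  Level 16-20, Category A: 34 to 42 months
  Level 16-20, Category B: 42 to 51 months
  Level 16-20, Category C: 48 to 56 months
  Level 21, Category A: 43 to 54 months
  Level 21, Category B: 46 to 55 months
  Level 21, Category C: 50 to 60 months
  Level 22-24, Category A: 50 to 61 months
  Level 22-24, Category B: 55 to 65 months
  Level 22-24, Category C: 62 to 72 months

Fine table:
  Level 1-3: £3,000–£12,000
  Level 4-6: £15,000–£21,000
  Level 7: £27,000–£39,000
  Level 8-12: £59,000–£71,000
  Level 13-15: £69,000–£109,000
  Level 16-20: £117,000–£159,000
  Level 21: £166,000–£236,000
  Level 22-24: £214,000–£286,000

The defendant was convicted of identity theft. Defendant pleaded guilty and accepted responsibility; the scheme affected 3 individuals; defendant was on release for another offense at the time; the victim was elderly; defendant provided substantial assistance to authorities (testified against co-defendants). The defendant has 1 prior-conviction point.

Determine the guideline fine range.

£15,000–£21,000

Base offense level for identity theft: 7.
§1 does not apply.
§2 applies: 7 + 2 = 9.
§3 applies: 9 − 2 = 7.
§4 does not apply.
§5 does not apply.
§6 applies: 7 − 3 = 4.
§7 applies (level before this adjustment is 4 < 5, so +1): 4 + 1 = 5.
Final offense level: 5.
Level 5 falls in the 4-6 band.
Fine table: Level 4-6 → £15,000–£21,000.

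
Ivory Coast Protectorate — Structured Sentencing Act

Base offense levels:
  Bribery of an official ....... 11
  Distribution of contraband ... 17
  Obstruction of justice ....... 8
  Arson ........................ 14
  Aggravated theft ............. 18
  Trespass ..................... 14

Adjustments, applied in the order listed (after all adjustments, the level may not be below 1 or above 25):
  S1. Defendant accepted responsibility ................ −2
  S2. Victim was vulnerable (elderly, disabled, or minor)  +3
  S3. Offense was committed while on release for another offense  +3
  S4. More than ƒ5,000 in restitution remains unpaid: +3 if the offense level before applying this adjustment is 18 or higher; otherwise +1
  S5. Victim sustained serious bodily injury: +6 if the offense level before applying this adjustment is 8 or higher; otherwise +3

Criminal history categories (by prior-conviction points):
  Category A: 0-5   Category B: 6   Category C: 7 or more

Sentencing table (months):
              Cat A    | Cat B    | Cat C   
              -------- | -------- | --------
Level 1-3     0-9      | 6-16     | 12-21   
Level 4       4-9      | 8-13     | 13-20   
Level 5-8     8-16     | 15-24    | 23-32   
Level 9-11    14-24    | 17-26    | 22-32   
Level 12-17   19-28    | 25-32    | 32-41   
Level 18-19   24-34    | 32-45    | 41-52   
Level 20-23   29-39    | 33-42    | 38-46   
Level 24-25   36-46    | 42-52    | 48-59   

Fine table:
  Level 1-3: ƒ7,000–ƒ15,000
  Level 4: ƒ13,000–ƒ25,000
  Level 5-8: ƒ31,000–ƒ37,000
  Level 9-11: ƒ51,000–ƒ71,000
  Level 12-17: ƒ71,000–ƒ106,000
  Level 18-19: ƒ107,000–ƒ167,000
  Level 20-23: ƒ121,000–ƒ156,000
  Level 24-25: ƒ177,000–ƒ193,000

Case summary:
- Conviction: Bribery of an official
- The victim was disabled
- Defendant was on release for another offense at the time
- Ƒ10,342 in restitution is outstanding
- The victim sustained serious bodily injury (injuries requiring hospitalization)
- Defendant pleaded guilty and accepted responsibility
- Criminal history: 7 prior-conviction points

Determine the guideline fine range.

Base offense level for bribery of an official: 11.
S1 applies: 11 − 2 = 9.
S2 applies: 9 + 3 = 12.
S3 applies: 12 + 3 = 15.
S4 applies (level before this adjustment is 15 < 18, so +1): 15 + 1 = 16.
S5 applies (level before this adjustment is 16 ≥ 8, so +6): 16 + 6 = 22.
Final offense level: 22.
Level 22 falls in the 20-23 band.
Fine table: Level 20-23 → ƒ121,000–ƒ156,000.

ƒ121,000–ƒ156,000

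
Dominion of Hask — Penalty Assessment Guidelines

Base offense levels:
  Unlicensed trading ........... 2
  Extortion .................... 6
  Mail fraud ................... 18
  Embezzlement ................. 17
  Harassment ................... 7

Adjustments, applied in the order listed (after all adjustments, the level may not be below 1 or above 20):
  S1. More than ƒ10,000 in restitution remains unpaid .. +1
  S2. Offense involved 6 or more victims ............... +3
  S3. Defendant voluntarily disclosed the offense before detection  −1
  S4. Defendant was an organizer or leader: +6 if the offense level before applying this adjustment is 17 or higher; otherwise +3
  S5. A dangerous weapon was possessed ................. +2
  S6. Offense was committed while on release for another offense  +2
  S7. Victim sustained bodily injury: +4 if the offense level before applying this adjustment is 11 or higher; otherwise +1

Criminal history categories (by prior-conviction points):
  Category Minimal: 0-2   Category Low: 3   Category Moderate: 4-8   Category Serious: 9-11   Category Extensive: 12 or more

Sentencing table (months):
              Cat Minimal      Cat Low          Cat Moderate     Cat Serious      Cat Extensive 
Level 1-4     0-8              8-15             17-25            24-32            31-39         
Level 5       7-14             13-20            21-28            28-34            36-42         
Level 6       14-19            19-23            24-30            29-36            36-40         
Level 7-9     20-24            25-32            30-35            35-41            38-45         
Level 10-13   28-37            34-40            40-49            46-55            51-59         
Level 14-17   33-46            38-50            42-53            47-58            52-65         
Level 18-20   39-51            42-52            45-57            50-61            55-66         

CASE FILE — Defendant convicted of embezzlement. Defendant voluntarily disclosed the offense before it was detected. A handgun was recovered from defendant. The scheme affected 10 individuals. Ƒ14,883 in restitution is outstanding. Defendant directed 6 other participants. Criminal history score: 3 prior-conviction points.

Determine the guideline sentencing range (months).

42-52 months

Base offense level for embezzlement: 17.
S1 applies: 17 + 1 = 18.
S2 applies: 18 + 3 = 21.
S3 applies: 21 − 1 = 20.
S4 applies (level before this adjustment is 20 ≥ 17, so +6): 20 + 6 = 26.
S5 applies: 26 + 2 = 28.
S6 does not apply.
Level 28 exceeds the maximum of 20; capped at 20.
Final offense level: 20.
Criminal history: 3 prior points → Category Low (3).
Level 20 falls in the 18-20 band.
Grid: Level 18-20 × Category Low = 42-52 months.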